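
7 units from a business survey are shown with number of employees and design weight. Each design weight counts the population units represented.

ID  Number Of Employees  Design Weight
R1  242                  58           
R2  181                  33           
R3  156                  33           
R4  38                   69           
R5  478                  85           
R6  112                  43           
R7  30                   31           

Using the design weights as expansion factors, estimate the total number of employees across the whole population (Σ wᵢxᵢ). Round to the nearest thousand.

Weighted total = 242×58 + 181×33 + 156×33 + 38×69 + 478×85 + 112×43 + 30×31
  = 14036 + 5973 + 5148 + 2622 + 40630 + 4816 + 930 = 74155

74000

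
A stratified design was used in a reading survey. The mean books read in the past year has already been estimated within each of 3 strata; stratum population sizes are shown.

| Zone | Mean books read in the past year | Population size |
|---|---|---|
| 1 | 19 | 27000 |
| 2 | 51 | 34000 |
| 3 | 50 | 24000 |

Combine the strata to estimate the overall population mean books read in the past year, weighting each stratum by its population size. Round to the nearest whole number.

Σ Nₕ·x̄ₕ = 19×27000 + 51×34000 + 50×24000
  = 3447000
Σ Nₕ = 85000
Overall mean = 3447000 / 85000 = 40.552941

41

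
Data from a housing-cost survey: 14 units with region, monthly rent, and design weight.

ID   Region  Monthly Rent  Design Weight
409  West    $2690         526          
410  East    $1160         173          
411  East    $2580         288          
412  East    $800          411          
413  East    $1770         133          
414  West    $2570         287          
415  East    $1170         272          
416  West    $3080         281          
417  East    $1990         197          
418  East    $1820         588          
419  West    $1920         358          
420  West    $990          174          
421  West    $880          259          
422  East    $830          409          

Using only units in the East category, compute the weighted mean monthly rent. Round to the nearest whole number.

East rows: 410, 411, 412, 413, 415, 417, 418, 422
Weighted sum = 1160×173 + 2580×288 + 800×411 + 1770×133 + 1170×272 + 1990×197 + 1820×588 + 830×409
  = 3627830
Sum of weights = 173 + 288 + 411 + 133 + 272 + 197 + 588 + 409 = 2471
Weighted mean = 3627830 / 2471 = 1468.1627

1468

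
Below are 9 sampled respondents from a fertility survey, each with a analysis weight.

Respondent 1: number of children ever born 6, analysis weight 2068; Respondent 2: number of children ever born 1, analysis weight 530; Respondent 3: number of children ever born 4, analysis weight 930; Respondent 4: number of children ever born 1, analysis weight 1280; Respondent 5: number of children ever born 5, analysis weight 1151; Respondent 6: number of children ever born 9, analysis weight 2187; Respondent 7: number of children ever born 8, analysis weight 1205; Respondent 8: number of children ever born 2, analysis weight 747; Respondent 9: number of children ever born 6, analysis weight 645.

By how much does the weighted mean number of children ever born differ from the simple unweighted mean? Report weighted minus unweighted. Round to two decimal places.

0.77

Unweighted sum = 6 + 1 + 4 + 1 + 5 + 9 + 8 + 2 + 6 = 42
Unweighted mean = 42 / 9 = 4.6666667
Weighted sum = 6×2068 + 1×530 + 4×930 + 1×1280 + 5×1151 + 9×2187 + 8×1205 + 2×747 + 6×645
  = 12408 + 530 + 3720 + 1280 + 5755 + 19683 + 9640 + 1494 + 3870 = 58380
Sum of weights = 10743
Weighted mean = 58380 / 10743 = 5.4342362
Difference (weighted minus unweighted) = 0.76756958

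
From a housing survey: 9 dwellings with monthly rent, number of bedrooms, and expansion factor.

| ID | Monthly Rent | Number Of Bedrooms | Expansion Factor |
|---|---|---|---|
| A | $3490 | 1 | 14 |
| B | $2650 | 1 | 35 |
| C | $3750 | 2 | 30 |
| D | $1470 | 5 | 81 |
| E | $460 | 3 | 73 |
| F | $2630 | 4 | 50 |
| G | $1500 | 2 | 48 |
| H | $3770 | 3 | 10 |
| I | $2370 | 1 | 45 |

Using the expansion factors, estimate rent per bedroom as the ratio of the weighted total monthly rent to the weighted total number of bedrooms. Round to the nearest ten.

Σ wᵢ·y = 3490×14 + 2650×35 + 3750×30 + 1470×81 + 460×73 + 2630×50 + 1500×48 + 3770×10 + 2370×45
  = 754610
Σ wᵢ·x = 1×14 + 1×35 + 2×30 + 5×81 + 3×73 + 4×50 + 2×48 + 3×10 + 1×45
  = 1104
Ratio = 754610 / 1104 = 683.52355

680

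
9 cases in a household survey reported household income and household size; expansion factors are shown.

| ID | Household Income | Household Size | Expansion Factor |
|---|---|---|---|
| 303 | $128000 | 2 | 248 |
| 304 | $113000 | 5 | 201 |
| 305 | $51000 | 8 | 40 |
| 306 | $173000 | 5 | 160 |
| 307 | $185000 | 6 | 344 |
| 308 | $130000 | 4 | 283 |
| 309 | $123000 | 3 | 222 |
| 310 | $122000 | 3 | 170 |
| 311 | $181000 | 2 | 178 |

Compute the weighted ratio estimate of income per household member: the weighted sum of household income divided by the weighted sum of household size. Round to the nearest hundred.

Σ wᵢ·y = 128000×248 + 113000×201 + 51000×40 + 173000×160 + 185000×344 + 130000×283 + 123000×222 + 122000×170 + 181000×178
  = 31744000 + 22713000 + 2040000 + 27680000 + 63640000 + 36790000 + 27306000 + 20740000 + 32218000 = 264871000
Σ wᵢ·x = 2×248 + 5×201 + 8×40 + 5×160 + 6×344 + 4×283 + 3×222 + 3×170 + 2×178
  = 496 + 1005 + 320 + 800 + 2064 + 1132 + 666 + 510 + 356 = 7349
Ratio = 264871000 / 7349 = 36041.774

36000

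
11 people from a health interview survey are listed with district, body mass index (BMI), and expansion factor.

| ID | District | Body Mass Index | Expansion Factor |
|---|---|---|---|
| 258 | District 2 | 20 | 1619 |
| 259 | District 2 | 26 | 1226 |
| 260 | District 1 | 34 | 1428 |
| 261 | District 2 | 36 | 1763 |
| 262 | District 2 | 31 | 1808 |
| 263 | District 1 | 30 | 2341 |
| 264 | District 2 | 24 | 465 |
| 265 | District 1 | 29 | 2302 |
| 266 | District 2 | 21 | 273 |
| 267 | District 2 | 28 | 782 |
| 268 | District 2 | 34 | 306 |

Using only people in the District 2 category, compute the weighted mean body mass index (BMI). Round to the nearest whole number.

28

District 2 rows: 258, 259, 261, 262, 264, 266, 267, 268
Weighted sum = 20×1619 + 26×1226 + 36×1763 + 31×1808 + 24×465 + 21×273 + 28×782 + 34×306
  = 232965
Sum of weights = 1619 + 1226 + 1763 + 1808 + 465 + 273 + 782 + 306 = 8242
Weighted mean = 232965 / 8242 = 28.265591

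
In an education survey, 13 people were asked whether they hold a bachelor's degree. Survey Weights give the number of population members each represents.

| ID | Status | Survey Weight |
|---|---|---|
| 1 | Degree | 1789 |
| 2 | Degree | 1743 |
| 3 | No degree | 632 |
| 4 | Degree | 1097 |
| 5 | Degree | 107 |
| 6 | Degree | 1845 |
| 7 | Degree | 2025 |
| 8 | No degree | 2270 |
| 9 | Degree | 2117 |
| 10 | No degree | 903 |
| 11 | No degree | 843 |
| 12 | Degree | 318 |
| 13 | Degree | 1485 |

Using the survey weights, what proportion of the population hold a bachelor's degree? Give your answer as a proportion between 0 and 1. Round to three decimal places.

0.729

Sum of weights for 'Degree' = 1789 + 1743 + 1097 + 107 + 1845 + 2025 + 2117 + 318 + 1485 = 12526
Total weight = 17174
Weighted proportion = 12526 / 17174 = 0.72935833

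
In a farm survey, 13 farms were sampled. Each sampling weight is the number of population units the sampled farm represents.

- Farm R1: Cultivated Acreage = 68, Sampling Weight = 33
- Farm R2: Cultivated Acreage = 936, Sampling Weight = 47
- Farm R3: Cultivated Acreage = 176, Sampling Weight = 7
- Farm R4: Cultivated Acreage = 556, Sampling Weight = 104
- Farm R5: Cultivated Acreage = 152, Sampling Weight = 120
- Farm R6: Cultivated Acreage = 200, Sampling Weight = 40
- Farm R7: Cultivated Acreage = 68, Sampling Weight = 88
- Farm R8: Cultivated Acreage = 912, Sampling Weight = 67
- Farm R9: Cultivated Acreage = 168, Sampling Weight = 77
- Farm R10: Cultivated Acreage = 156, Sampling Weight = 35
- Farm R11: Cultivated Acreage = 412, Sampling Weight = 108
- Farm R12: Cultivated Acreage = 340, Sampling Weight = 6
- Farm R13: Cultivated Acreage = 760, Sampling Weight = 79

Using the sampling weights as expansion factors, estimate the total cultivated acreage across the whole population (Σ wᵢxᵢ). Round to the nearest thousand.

324000

Weighted total = 323592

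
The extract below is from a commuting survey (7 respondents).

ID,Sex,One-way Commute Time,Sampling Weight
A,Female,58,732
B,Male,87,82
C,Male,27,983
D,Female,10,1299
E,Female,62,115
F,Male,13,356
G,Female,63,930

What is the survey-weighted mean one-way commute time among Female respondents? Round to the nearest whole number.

39

Female rows: A, D, E, G
Weighted sum = 58×732 + 10×1299 + 62×115 + 63×930
  = 121166
Sum of weights = 732 + 1299 + 115 + 930 = 3076
Weighted mean = 121166 / 3076 = 39.390767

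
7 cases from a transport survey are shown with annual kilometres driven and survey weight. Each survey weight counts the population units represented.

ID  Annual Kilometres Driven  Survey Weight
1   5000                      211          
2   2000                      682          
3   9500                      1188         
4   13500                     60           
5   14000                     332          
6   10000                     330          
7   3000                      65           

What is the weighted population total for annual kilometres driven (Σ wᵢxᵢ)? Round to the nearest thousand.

22658000

Weighted total = 5000×211 + 2000×682 + 9500×1188 + 13500×60 + 14000×332 + 10000×330 + 3000×65
  = 1055000 + 1364000 + 11286000 + 810000 + 4648000 + 3300000 + 195000 = 22658000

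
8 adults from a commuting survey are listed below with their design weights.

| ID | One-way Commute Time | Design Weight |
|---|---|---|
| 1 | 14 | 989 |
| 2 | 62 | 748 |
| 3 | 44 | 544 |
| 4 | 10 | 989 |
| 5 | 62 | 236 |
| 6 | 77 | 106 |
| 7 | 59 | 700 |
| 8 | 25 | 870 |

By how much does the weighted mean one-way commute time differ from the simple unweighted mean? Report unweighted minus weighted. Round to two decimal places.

Unweighted sum = 14 + 62 + 44 + 10 + 62 + 77 + 59 + 25 = 353
Unweighted mean = 353 / 8 = 44.125
Weighted sum = 14×989 + 62×748 + 44×544 + 10×989 + 62×236 + 77×106 + 59×700 + 25×870
  = 13846 + 46376 + 23936 + 9890 + 14632 + 8162 + 41300 + 21750 = 179892
Sum of weights = 989 + 748 + 544 + 989 + 236 + 106 + 700 + 870 = 5182
Weighted mean = 179892 / 5182 = 34.714782
Difference (unweighted minus weighted) = 9.4102181

9.41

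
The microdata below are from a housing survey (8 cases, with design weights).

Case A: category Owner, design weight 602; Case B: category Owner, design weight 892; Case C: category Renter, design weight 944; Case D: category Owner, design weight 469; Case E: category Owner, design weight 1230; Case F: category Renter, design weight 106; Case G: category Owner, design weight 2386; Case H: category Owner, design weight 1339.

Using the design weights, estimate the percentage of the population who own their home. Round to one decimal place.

86.8

Sum of weights for 'Owner' = 602 + 892 + 469 + 1230 + 2386 + 1339 = 6918
Total weight = 602 + 892 + 944 + 469 + 1230 + 106 + 2386 + 1339 = 7968
Weighted proportion = 6918 / 7968 = 0.86822289 → 86.822289%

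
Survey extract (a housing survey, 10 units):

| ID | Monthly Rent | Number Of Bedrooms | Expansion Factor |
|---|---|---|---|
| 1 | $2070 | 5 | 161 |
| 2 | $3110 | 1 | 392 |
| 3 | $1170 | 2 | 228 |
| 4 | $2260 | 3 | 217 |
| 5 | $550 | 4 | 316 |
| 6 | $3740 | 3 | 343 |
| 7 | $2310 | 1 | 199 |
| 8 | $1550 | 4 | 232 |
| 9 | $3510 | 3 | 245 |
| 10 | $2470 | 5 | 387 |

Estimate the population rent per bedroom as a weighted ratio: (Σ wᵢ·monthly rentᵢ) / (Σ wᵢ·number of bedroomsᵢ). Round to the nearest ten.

Σ wᵢ·y = 6401320
Σ wᵢ·x = 5×161 + 1×392 + 2×228 + 3×217 + 4×316 + 3×343 + 1×199 + 4×232 + 3×245 + 5×387
  = 805 + 392 + 456 + 651 + 1264 + 1029 + 199 + 928 + 735 + 1935 = 8394
Ratio = 6401320 / 8394 = 762.60662

760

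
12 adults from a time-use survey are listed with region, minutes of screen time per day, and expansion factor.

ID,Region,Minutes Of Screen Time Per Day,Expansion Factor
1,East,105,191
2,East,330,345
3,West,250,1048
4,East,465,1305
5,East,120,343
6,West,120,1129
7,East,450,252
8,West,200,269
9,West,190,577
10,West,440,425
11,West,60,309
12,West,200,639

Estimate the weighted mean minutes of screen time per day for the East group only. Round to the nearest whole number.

368

East rows: 1, 2, 4, 5, 7
Weighted sum = 105×191 + 330×345 + 465×1305 + 120×343 + 450×252
  = 20055 + 113850 + 606825 + 41160 + 113400 = 895290
Sum of weights = 2436
Weighted mean = 895290 / 2436 = 367.52463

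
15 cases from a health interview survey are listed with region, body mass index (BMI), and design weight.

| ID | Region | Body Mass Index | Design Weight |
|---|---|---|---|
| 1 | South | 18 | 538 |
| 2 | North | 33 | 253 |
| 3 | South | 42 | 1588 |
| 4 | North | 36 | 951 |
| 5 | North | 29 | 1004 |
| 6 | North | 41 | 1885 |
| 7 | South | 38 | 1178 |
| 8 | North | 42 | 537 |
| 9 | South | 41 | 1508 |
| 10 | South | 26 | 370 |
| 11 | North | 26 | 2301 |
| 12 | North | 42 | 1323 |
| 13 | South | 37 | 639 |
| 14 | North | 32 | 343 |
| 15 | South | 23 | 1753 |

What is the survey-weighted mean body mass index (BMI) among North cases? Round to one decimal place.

North rows: 2, 4, 5, 6, 8, 11, 12, 14
Weighted sum = 33×253 + 36×951 + 29×1004 + 41×1885 + 42×537 + 26×2301 + 42×1323 + 32×343
  = 297908
Sum of weights = 8597
Weighted mean = 297908 / 8597 = 34.652553

34.7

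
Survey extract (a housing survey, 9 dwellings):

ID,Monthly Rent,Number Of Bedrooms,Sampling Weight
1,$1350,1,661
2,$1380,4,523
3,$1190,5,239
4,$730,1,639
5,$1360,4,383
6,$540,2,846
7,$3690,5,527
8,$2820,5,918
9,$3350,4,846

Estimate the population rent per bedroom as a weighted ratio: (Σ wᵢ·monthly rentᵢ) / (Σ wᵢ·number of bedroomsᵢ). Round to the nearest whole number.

Σ wᵢ·y = 1350×661 + 1380×523 + 1190×239 + 730×639 + 1360×383 + 540×846 + 3690×527 + 2820×918 + 3350×846
  = 892350 + 721740 + 284410 + 466470 + 520880 + 456840 + 1944630 + 2588760 + 2834100 = 10710180
Σ wᵢ·x = 1×661 + 4×523 + 5×239 + 1×639 + 4×383 + 2×846 + 5×527 + 5×918 + 4×846
  = 18420
Ratio = 10710180 / 18420 = 581.443

581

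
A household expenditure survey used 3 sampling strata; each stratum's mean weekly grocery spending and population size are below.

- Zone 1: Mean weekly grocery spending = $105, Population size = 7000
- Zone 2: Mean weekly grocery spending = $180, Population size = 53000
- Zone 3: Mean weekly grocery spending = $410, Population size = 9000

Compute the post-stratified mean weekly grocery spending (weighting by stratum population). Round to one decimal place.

Σ Nₕ·x̄ₕ = 13965000
Σ Nₕ = 69000
Overall mean = 13965000 / 69000 = 202.3913

202.4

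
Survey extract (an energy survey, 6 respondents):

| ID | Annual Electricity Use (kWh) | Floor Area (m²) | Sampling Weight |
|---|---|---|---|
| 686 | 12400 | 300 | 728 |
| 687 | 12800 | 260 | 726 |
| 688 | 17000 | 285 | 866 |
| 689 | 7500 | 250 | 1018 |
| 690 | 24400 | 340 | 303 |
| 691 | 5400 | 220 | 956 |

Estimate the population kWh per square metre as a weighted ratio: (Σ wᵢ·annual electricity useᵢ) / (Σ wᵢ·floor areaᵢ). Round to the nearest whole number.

Σ wᵢ·y = 53232600
Σ wᵢ·x = 300×728 + 260×726 + 285×866 + 250×1018 + 340×303 + 220×956
  = 218400 + 188760 + 246810 + 254500 + 103020 + 210320 = 1221810
Ratio = 53232600 / 1221810 = 43.56864

44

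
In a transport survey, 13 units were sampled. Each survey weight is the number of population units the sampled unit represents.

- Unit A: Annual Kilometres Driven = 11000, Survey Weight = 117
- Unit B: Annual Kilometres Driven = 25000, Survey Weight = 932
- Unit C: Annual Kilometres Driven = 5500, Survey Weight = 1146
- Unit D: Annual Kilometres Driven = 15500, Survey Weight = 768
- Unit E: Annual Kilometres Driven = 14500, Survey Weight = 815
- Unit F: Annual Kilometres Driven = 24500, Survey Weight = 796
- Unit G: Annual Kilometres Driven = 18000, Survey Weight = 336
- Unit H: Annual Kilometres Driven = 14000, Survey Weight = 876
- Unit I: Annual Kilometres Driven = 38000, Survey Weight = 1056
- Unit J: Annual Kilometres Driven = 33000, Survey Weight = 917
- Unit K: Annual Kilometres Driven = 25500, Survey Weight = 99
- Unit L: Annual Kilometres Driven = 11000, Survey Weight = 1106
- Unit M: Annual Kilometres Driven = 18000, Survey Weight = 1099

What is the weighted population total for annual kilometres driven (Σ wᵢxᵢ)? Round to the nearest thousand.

Weighted total = 197287000

197287000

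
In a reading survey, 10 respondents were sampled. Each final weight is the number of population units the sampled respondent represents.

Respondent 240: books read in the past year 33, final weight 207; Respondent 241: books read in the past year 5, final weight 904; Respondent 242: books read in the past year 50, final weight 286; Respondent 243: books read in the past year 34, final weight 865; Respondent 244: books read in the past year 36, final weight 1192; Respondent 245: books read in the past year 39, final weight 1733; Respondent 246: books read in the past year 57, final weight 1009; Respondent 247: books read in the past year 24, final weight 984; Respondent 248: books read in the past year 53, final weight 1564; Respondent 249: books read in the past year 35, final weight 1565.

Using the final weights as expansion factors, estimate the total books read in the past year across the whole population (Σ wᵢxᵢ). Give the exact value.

Weighted total = 33×207 + 5×904 + 50×286 + 34×865 + 36×1192 + 39×1733 + 57×1009 + 24×984 + 53×1564 + 35×1565
  = 6831 + 4520 + 14300 + 29410 + 42912 + 67587 + 57513 + 23616 + 82892 + 54775 = 384356

384356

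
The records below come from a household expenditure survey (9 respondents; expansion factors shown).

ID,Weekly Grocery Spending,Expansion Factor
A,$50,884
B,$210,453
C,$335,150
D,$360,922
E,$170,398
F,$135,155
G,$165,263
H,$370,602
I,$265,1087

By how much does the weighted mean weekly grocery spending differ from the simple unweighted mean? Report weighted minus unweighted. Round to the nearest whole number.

Unweighted sum = 50 + 210 + 335 + 360 + 170 + 135 + 165 + 370 + 265 = 2060
Unweighted mean = 2060 / 9 = 228.88889
Weighted sum = 50×884 + 210×453 + 335×150 + 360×922 + 170×398 + 135×155 + 165×263 + 370×602 + 265×1087
  = 44200 + 95130 + 50250 + 331920 + 67660 + 20925 + 43395 + 222740 + 288055 = 1164275
Sum of weights = 884 + 453 + 150 + 922 + 398 + 155 + 263 + 602 + 1087 = 4914
Weighted mean = 1164275 / 4914 = 236.9302
Difference (weighted minus unweighted) = 8.0413105

8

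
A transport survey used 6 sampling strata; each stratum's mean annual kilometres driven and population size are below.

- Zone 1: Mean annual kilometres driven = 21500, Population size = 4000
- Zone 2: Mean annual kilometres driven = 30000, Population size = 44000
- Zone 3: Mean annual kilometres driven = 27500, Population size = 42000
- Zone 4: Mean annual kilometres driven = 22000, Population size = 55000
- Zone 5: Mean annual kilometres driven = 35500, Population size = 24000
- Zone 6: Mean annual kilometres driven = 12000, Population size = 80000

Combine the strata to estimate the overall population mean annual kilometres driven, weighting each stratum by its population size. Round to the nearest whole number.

22422

Σ Nₕ·x̄ₕ = 21500×4000 + 30000×44000 + 27500×42000 + 22000×55000 + 35500×24000 + 12000×80000
  = 5583000000
Σ Nₕ = 4000 + 44000 + 42000 + 55000 + 24000 + 80000 = 249000
Overall mean = 5583000000 / 249000 = 22421.687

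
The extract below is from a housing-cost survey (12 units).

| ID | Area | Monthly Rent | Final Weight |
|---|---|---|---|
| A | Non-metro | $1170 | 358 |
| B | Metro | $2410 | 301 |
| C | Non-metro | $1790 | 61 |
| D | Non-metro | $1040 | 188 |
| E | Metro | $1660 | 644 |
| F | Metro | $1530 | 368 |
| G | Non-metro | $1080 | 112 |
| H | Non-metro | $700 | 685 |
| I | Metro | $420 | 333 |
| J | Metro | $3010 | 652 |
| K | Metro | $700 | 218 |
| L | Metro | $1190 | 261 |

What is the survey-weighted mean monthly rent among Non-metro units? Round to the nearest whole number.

Non-metro rows: A, C, D, G, H
Weighted sum = 1170×358 + 1790×61 + 1040×188 + 1080×112 + 700×685
  = 1324030
Sum of weights = 1404
Weighted mean = 1324030 / 1404 = 943.04131

943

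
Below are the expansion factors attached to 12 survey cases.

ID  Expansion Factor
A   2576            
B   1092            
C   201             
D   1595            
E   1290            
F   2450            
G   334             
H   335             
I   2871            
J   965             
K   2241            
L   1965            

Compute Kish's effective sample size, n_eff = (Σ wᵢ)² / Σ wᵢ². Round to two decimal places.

8.83

Σ wᵢ = 2576 + 1092 + 201 + 1595 + 1290 + 2450 + 334 + 335 + 2871 + 965 + 2241 + 1965 = 17915
Σ wᵢ² = 36360219
n_eff = 17915² / 36360219 = 320947225 / 36360219 = 8.8268782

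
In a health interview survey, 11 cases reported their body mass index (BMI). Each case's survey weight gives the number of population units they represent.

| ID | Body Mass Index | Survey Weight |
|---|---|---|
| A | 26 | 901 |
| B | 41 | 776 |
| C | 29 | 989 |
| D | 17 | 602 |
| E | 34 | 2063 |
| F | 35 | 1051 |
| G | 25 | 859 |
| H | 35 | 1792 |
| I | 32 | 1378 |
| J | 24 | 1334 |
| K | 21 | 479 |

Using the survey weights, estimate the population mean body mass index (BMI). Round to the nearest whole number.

Weighted sum = 26×901 + 41×776 + 29×989 + 17×602 + 34×2063 + 35×1051 + 25×859 + 35×1792 + 32×1378 + 24×1334 + 21×479
  = 23426 + 31816 + 28681 + 10234 + 70142 + 36785 + 21475 + 62720 + 44096 + 32016 + 10059 = 371450
Sum of weights = 901 + 776 + 989 + 602 + 2063 + 1051 + 859 + 1792 + 1378 + 1334 + 479 = 12224
Weighted mean = 371450 / 12224 = 30.386944

30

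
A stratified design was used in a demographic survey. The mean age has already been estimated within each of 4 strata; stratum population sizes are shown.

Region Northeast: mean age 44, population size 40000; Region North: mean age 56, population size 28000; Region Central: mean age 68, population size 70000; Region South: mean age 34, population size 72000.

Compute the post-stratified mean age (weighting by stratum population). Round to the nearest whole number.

Σ Nₕ·x̄ₕ = 44×40000 + 56×28000 + 68×70000 + 34×72000
  = 1760000 + 1568000 + 4760000 + 2448000 = 10536000
Σ Nₕ = 40000 + 28000 + 70000 + 72000 = 210000
Overall mean = 10536000 / 210000 = 50.171429

50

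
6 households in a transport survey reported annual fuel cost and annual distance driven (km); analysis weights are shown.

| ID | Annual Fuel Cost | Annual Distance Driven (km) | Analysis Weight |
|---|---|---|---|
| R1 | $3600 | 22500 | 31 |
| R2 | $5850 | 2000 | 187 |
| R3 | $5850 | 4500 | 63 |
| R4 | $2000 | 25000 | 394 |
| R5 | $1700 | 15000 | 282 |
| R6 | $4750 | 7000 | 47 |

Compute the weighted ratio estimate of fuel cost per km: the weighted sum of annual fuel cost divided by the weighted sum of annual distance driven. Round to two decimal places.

0.19

Σ wᵢ·y = 3600×31 + 5850×187 + 5850×63 + 2000×394 + 1700×282 + 4750×47
  = 3064750
Σ wᵢ·x = 22500×31 + 2000×187 + 4500×63 + 25000×394 + 15000×282 + 7000×47
  = 15764000
Ratio = 3064750 / 15764000 = 0.19441449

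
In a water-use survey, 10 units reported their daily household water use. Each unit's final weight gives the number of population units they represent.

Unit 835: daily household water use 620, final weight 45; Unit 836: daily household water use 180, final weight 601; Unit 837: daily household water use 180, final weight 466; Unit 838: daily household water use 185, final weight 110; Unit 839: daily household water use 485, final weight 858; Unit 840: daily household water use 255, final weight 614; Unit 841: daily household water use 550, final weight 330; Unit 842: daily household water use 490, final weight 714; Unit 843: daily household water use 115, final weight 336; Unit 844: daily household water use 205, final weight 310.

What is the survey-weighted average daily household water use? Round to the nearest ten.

Weighted sum = 1446560
Sum of weights = 45 + 601 + 466 + 110 + 858 + 614 + 330 + 714 + 336 + 310 = 4384
Weighted mean = 1446560 / 4384 = 329.9635

330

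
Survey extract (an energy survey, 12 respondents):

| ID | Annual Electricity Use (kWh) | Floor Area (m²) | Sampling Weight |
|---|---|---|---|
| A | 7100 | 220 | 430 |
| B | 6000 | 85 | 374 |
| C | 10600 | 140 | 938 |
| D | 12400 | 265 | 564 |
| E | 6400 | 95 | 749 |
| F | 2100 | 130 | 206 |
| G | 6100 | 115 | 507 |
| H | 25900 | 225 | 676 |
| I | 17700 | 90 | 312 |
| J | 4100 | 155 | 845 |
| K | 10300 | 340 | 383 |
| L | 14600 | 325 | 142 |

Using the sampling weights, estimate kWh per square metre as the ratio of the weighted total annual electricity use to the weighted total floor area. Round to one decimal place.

60.0

Σ wᵢ·y = 7100×430 + 6000×374 + 10600×938 + 12400×564 + 6400×749 + 2100×206 + 6100×507 + 25900×676 + 17700×312 + 4100×845 + 10300×383 + 14600×142
  = 3053000 + 2244000 + 9942800 + 6993600 + 4793600 + 432600 + 3092700 + 17508400 + 5522400 + 3464500 + 3944900 + 2073200 = 63065700
Σ wᵢ·x = 220×430 + 85×374 + 140×938 + 265×564 + 95×749 + 130×206 + 115×507 + 225×676 + 90×312 + 155×845 + 340×383 + 325×142
  = 1050935
Ratio = 63065700 / 1050935 = 60.009135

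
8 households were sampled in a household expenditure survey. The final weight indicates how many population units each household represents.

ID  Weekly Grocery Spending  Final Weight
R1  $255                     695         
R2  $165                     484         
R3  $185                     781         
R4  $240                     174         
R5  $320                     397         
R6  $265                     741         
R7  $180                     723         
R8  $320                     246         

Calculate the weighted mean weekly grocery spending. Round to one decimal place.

230.0

Weighted sum = 255×695 + 165×484 + 185×781 + 240×174 + 320×397 + 265×741 + 180×723 + 320×246
  = 177225 + 79860 + 144485 + 41760 + 127040 + 196365 + 130140 + 78720 = 975595
Sum of weights = 695 + 484 + 781 + 174 + 397 + 741 + 723 + 246 = 4241
Weighted mean = 975595 / 4241 = 230.03891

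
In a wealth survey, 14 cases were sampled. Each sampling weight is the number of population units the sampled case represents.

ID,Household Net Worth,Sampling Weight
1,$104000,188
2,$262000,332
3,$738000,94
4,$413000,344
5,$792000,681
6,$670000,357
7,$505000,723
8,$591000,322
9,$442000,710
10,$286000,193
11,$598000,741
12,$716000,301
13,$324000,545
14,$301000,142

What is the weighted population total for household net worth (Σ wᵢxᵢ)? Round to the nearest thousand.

Weighted total = 2898913000

2898913000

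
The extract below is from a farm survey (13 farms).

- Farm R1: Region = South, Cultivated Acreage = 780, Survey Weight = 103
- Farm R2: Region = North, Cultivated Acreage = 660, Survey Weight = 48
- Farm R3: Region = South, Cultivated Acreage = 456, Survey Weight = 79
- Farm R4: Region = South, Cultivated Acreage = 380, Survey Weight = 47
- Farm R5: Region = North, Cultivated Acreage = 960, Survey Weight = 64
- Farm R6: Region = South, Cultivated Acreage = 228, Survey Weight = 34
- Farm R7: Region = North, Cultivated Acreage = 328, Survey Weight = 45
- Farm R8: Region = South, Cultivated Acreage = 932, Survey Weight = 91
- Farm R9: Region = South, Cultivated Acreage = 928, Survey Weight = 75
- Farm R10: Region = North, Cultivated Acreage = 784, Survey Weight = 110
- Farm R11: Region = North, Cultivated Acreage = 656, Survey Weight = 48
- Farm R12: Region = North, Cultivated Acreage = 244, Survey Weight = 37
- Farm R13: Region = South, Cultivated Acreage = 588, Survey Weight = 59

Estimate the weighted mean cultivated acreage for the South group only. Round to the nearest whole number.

South rows: R1, R3, R4, R6, R8, R9, R13
Weighted sum = 331080
Sum of weights = 103 + 79 + 47 + 34 + 91 + 75 + 59 = 488
Weighted mean = 331080 / 488 = 678.44262

678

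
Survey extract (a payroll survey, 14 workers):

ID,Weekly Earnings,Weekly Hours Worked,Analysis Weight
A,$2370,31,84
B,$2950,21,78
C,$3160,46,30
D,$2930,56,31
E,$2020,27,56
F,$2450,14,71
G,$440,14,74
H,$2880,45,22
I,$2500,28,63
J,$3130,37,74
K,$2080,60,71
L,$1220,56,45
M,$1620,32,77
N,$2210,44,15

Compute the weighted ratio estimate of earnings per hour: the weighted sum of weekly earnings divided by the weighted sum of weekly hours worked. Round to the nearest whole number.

66

Σ wᵢ·y = 1747390
Σ wᵢ·x = 26296
Ratio = 1747390 / 26296 = 66.450791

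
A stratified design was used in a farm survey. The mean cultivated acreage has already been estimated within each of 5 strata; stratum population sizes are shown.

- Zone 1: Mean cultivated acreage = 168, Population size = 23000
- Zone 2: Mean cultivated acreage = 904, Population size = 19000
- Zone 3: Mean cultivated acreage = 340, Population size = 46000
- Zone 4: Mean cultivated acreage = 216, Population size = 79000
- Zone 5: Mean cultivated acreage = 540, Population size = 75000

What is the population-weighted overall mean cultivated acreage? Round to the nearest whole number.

Σ Nₕ·x̄ₕ = 168×23000 + 904×19000 + 340×46000 + 216×79000 + 540×75000
  = 3864000 + 17176000 + 15640000 + 17064000 + 40500000 = 94244000
Σ Nₕ = 23000 + 19000 + 46000 + 79000 + 75000 = 242000
Overall mean = 94244000 / 242000 = 389.43802

389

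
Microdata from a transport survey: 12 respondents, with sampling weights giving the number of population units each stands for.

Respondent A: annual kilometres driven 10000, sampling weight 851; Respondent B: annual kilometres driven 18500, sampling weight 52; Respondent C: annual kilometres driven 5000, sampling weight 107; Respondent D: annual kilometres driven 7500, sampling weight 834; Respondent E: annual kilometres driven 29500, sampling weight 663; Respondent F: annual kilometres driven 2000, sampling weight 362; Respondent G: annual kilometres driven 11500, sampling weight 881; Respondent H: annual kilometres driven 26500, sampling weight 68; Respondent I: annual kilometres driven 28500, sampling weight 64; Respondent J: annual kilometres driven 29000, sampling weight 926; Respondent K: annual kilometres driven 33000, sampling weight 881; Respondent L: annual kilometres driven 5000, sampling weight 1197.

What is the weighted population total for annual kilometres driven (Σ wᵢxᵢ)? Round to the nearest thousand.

112214000

Weighted total = 10000×851 + 18500×52 + 5000×107 + 7500×834 + 29500×663 + 2000×362 + 11500×881 + 26500×68 + 28500×64 + 29000×926 + 33000×881 + 5000×1197
  = 112214000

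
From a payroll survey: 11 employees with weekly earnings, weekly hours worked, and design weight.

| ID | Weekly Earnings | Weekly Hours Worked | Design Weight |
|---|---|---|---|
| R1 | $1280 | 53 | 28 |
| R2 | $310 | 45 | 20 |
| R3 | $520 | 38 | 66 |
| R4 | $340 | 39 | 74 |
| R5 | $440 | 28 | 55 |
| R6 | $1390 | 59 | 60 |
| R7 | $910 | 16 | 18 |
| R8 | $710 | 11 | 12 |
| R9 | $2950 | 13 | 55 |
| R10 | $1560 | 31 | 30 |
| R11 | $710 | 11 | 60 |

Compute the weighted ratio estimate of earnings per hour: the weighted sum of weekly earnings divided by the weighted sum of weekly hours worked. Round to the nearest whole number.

31

Σ wᵢ·y = 1280×28 + 310×20 + 520×66 + 340×74 + 440×55 + 1390×60 + 910×18 + 710×12 + 2950×55 + 1560×30 + 710×60
  = 35840 + 6200 + 34320 + 25160 + 24200 + 83400 + 16380 + 8520 + 162250 + 46800 + 42600 = 485670
Σ wᵢ·x = 53×28 + 45×20 + 38×66 + 39×74 + 28×55 + 59×60 + 16×18 + 11×12 + 13×55 + 31×30 + 11×60
  = 15583
Ratio = 485670 / 15583 = 31.166656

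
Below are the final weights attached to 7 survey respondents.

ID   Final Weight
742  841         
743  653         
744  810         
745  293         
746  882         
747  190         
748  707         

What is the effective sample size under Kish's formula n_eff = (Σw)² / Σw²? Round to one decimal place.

6.0

Σ wᵢ = 841 + 653 + 810 + 293 + 882 + 190 + 707 = 4376
Σ wᵢ² = 707281 + 426409 + 656100 + 85849 + 777924 + 36100 + 499849 = 3189512
n_eff = 4376² / 3189512 = 19149376 / 3189512 = 6.0038576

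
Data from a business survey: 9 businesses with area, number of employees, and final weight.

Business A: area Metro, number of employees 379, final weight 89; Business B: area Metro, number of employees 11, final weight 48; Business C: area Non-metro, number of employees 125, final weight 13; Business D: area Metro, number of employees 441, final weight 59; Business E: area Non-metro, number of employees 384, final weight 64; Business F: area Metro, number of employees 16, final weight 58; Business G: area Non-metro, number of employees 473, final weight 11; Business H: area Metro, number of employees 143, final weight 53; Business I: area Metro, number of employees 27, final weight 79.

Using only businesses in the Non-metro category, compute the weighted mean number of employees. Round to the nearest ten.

Non-metro rows: C, E, G
Weighted sum = 125×13 + 384×64 + 473×11
  = 31404
Sum of weights = 88
Weighted mean = 31404 / 88 = 356.86364

360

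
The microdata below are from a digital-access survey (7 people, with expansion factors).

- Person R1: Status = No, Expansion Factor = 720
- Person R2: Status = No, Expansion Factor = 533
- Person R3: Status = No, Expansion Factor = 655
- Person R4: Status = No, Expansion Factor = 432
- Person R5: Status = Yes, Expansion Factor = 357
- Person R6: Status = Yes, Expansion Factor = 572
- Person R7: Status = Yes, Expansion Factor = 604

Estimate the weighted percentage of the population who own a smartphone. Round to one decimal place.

39.6

Sum of weights for 'Yes' = 357 + 572 + 604 = 1533
Total weight = 720 + 533 + 655 + 432 + 357 + 572 + 604 = 3873
Weighted proportion = 1533 / 3873 = 0.3958172 → 39.58172%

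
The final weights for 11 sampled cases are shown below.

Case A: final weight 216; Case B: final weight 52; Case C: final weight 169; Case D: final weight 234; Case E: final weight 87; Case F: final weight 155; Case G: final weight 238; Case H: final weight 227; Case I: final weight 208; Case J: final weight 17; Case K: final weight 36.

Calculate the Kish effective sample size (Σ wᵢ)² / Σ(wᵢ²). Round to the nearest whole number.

Σ wᵢ = 216 + 52 + 169 + 234 + 87 + 155 + 238 + 227 + 208 + 17 + 36 = 1639
Σ wᵢ² = 317293
n_eff = 1639² / 317293 = 2686321 / 317293 = 8.4663734

8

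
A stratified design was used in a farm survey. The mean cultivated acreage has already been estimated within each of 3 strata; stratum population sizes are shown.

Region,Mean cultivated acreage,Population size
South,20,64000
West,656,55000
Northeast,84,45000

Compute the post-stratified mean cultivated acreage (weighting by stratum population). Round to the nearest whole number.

251

Σ Nₕ·x̄ₕ = 20×64000 + 656×55000 + 84×45000
  = 1280000 + 36080000 + 3780000 = 41140000
Σ Nₕ = 164000
Overall mean = 41140000 / 164000 = 250.85366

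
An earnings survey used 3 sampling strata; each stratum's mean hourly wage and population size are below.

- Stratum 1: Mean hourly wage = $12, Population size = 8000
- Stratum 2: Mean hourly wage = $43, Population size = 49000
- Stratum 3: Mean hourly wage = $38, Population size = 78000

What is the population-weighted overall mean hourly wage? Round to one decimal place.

Σ Nₕ·x̄ₕ = 12×8000 + 43×49000 + 38×78000
  = 96000 + 2107000 + 2964000 = 5167000
Σ Nₕ = 8000 + 49000 + 78000 = 135000
Overall mean = 5167000 / 135000 = 38.274074

38.3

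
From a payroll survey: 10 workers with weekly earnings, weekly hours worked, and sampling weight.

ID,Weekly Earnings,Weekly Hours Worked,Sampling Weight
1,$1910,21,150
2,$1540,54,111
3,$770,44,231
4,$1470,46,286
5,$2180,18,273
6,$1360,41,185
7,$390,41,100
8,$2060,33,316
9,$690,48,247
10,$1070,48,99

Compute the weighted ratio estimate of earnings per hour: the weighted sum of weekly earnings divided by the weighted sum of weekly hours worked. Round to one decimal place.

37.7

Σ wᵢ·y = 1910×150 + 1540×111 + 770×231 + 1470×286 + 2180×273 + 1360×185 + 390×100 + 2060×316 + 690×247 + 1070×99
  = 286500 + 170940 + 177870 + 420420 + 595140 + 251600 + 39000 + 650960 + 170430 + 105930 = 2868790
Σ wᵢ·x = 21×150 + 54×111 + 44×231 + 46×286 + 18×273 + 41×185 + 41×100 + 33×316 + 48×247 + 48×99
  = 3150 + 5994 + 10164 + 13156 + 4914 + 7585 + 4100 + 10428 + 11856 + 4752 = 76099
Ratio = 2868790 / 76099 = 37.69813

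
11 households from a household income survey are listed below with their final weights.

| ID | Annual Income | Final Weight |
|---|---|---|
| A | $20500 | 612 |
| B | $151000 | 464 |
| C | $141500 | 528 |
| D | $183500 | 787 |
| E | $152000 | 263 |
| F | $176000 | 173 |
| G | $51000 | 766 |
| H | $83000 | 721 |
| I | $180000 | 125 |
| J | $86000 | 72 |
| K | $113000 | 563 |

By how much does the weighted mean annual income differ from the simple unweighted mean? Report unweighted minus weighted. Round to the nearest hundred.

10600

Unweighted sum = 1337500
Unweighted mean = 1337500 / 11 = 121590.91
Weighted sum = 20500×612 + 151000×464 + 141500×528 + 183500×787 + 152000×263 + 176000×173 + 51000×766 + 83000×721 + 180000×125 + 86000×72 + 113000×563
  = 12546000 + 70064000 + 74712000 + 144414500 + 39976000 + 30448000 + 39066000 + 59843000 + 22500000 + 6192000 + 63619000 = 563380500
Sum of weights = 612 + 464 + 528 + 787 + 263 + 173 + 766 + 721 + 125 + 72 + 563 = 5074
Weighted mean = 563380500 / 5074 = 111032.81
Difference (unweighted minus weighted) = 10558.095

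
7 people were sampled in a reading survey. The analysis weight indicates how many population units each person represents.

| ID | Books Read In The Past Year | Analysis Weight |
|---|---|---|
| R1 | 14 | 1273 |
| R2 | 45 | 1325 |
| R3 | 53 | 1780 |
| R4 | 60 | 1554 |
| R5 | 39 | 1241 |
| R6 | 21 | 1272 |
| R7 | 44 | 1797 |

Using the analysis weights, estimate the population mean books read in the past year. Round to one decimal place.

Weighted sum = 14×1273 + 45×1325 + 53×1780 + 60×1554 + 39×1241 + 21×1272 + 44×1797
  = 17822 + 59625 + 94340 + 93240 + 48399 + 26712 + 79068 = 419206
Sum of weights = 10242
Weighted mean = 419206 / 10242 = 40.930092

40.9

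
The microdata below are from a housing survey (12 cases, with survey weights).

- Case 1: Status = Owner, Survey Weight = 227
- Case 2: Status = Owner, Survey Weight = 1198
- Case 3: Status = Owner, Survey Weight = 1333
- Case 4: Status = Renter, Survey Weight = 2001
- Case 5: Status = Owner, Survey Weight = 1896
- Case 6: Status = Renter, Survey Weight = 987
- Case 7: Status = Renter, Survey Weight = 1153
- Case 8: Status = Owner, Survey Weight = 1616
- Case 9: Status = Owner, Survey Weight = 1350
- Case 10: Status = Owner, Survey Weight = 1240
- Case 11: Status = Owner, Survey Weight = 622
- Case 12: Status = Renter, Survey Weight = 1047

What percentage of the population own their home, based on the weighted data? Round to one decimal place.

64.6

Sum of weights for 'Owner' = 227 + 1198 + 1333 + 1896 + 1616 + 1350 + 1240 + 622 = 9482
Total weight = 227 + 1198 + 1333 + 2001 + 1896 + 987 + 1153 + 1616 + 1350 + 1240 + 622 + 1047 = 14670
Weighted proportion = 9482 / 14670 = 0.6463531 → 64.63531%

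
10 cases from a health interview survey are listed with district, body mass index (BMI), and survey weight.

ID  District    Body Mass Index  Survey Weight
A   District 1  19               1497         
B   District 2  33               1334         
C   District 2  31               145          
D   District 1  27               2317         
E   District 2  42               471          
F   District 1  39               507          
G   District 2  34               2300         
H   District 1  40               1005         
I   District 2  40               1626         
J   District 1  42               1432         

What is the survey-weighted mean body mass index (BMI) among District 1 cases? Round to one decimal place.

31.2

District 1 rows: A, D, F, H, J
Weighted sum = 19×1497 + 27×2317 + 39×507 + 40×1005 + 42×1432
  = 211119
Sum of weights = 1497 + 2317 + 507 + 1005 + 1432 = 6758
Weighted mean = 211119 / 6758 = 31.239864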